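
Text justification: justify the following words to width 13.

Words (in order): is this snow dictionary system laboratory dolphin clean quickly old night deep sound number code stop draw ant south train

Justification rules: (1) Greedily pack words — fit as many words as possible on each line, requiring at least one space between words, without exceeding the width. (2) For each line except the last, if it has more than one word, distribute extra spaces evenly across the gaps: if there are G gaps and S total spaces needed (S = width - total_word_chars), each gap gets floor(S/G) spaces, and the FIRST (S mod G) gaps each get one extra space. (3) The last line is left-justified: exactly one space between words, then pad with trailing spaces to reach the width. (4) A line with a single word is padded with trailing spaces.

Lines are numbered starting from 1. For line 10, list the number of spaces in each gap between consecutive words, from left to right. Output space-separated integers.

Line 1: ['is', 'this', 'snow'] (min_width=12, slack=1)
Line 2: ['dictionary'] (min_width=10, slack=3)
Line 3: ['system'] (min_width=6, slack=7)
Line 4: ['laboratory'] (min_width=10, slack=3)
Line 5: ['dolphin', 'clean'] (min_width=13, slack=0)
Line 6: ['quickly', 'old'] (min_width=11, slack=2)
Line 7: ['night', 'deep'] (min_width=10, slack=3)
Line 8: ['sound', 'number'] (min_width=12, slack=1)
Line 9: ['code', 'stop'] (min_width=9, slack=4)
Line 10: ['draw', 'ant'] (min_width=8, slack=5)
Line 11: ['south', 'train'] (min_width=11, slack=2)

Answer: 6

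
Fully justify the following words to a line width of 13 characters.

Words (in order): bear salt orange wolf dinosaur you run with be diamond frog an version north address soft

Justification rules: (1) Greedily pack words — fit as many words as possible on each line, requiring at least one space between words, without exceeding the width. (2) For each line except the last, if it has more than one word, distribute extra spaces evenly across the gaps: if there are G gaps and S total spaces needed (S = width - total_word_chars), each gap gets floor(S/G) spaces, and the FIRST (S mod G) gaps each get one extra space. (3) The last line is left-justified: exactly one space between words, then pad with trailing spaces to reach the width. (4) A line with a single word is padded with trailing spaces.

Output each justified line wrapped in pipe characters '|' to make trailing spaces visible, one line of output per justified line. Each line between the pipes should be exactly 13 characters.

Line 1: ['bear', 'salt'] (min_width=9, slack=4)
Line 2: ['orange', 'wolf'] (min_width=11, slack=2)
Line 3: ['dinosaur', 'you'] (min_width=12, slack=1)
Line 4: ['run', 'with', 'be'] (min_width=11, slack=2)
Line 5: ['diamond', 'frog'] (min_width=12, slack=1)
Line 6: ['an', 'version'] (min_width=10, slack=3)
Line 7: ['north', 'address'] (min_width=13, slack=0)
Line 8: ['soft'] (min_width=4, slack=9)

Answer: |bear     salt|
|orange   wolf|
|dinosaur  you|
|run  with  be|
|diamond  frog|
|an    version|
|north address|
|soft         |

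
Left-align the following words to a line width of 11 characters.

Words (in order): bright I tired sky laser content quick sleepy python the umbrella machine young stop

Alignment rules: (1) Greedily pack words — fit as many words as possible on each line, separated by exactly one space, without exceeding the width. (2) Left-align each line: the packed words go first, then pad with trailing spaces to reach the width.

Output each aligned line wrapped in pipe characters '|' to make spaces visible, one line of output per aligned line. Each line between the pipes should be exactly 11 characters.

Answer: |bright I   |
|tired sky  |
|laser      |
|content    |
|quick      |
|sleepy     |
|python the |
|umbrella   |
|machine    |
|young stop |

Derivation:
Line 1: ['bright', 'I'] (min_width=8, slack=3)
Line 2: ['tired', 'sky'] (min_width=9, slack=2)
Line 3: ['laser'] (min_width=5, slack=6)
Line 4: ['content'] (min_width=7, slack=4)
Line 5: ['quick'] (min_width=5, slack=6)
Line 6: ['sleepy'] (min_width=6, slack=5)
Line 7: ['python', 'the'] (min_width=10, slack=1)
Line 8: ['umbrella'] (min_width=8, slack=3)
Line 9: ['machine'] (min_width=7, slack=4)
Line 10: ['young', 'stop'] (min_width=10, slack=1)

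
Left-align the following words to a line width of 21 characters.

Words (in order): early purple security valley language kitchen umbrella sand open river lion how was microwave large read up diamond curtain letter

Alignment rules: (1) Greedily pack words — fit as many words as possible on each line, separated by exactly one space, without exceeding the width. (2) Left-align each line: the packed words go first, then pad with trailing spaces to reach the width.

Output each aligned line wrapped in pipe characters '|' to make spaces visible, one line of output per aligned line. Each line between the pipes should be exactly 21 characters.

Answer: |early purple security|
|valley language      |
|kitchen umbrella sand|
|open river lion how  |
|was microwave large  |
|read up diamond      |
|curtain letter       |

Derivation:
Line 1: ['early', 'purple', 'security'] (min_width=21, slack=0)
Line 2: ['valley', 'language'] (min_width=15, slack=6)
Line 3: ['kitchen', 'umbrella', 'sand'] (min_width=21, slack=0)
Line 4: ['open', 'river', 'lion', 'how'] (min_width=19, slack=2)
Line 5: ['was', 'microwave', 'large'] (min_width=19, slack=2)
Line 6: ['read', 'up', 'diamond'] (min_width=15, slack=6)
Line 7: ['curtain', 'letter'] (min_width=14, slack=7)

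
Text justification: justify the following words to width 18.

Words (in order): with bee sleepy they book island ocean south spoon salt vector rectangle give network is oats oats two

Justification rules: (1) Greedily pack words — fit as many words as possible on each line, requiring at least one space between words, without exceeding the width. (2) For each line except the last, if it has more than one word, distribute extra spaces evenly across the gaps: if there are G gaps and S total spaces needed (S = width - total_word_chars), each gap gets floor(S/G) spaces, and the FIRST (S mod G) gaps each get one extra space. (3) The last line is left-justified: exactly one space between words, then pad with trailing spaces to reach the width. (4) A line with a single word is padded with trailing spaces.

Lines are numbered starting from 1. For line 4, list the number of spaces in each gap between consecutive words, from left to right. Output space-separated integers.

Answer: 8

Derivation:
Line 1: ['with', 'bee', 'sleepy'] (min_width=15, slack=3)
Line 2: ['they', 'book', 'island'] (min_width=16, slack=2)
Line 3: ['ocean', 'south', 'spoon'] (min_width=17, slack=1)
Line 4: ['salt', 'vector'] (min_width=11, slack=7)
Line 5: ['rectangle', 'give'] (min_width=14, slack=4)
Line 6: ['network', 'is', 'oats'] (min_width=15, slack=3)
Line 7: ['oats', 'two'] (min_width=8, slack=10)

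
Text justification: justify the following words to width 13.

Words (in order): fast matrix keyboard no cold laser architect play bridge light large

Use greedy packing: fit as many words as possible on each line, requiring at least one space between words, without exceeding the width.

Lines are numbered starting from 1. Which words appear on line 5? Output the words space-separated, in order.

Line 1: ['fast', 'matrix'] (min_width=11, slack=2)
Line 2: ['keyboard', 'no'] (min_width=11, slack=2)
Line 3: ['cold', 'laser'] (min_width=10, slack=3)
Line 4: ['architect'] (min_width=9, slack=4)
Line 5: ['play', 'bridge'] (min_width=11, slack=2)
Line 6: ['light', 'large'] (min_width=11, slack=2)

Answer: play bridge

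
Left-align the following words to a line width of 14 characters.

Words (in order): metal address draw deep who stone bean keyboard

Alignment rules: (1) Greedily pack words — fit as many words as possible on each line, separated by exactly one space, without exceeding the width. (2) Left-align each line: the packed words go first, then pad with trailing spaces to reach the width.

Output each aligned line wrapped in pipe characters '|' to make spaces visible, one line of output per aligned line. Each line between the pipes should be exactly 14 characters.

Line 1: ['metal', 'address'] (min_width=13, slack=1)
Line 2: ['draw', 'deep', 'who'] (min_width=13, slack=1)
Line 3: ['stone', 'bean'] (min_width=10, slack=4)
Line 4: ['keyboard'] (min_width=8, slack=6)

Answer: |metal address |
|draw deep who |
|stone bean    |
|keyboard      |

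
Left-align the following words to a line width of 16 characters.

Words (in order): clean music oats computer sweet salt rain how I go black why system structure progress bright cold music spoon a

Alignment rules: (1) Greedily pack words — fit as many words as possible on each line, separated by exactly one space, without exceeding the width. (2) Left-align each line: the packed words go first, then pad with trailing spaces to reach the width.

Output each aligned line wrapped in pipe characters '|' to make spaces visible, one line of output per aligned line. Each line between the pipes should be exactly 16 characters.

Line 1: ['clean', 'music', 'oats'] (min_width=16, slack=0)
Line 2: ['computer', 'sweet'] (min_width=14, slack=2)
Line 3: ['salt', 'rain', 'how', 'I'] (min_width=15, slack=1)
Line 4: ['go', 'black', 'why'] (min_width=12, slack=4)
Line 5: ['system', 'structure'] (min_width=16, slack=0)
Line 6: ['progress', 'bright'] (min_width=15, slack=1)
Line 7: ['cold', 'music', 'spoon'] (min_width=16, slack=0)
Line 8: ['a'] (min_width=1, slack=15)

Answer: |clean music oats|
|computer sweet  |
|salt rain how I |
|go black why    |
|system structure|
|progress bright |
|cold music spoon|
|a               |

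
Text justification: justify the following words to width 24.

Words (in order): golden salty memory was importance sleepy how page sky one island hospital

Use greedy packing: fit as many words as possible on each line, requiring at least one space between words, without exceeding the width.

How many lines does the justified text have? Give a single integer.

Answer: 4

Derivation:
Line 1: ['golden', 'salty', 'memory', 'was'] (min_width=23, slack=1)
Line 2: ['importance', 'sleepy', 'how'] (min_width=21, slack=3)
Line 3: ['page', 'sky', 'one', 'island'] (min_width=19, slack=5)
Line 4: ['hospital'] (min_width=8, slack=16)
Total lines: 4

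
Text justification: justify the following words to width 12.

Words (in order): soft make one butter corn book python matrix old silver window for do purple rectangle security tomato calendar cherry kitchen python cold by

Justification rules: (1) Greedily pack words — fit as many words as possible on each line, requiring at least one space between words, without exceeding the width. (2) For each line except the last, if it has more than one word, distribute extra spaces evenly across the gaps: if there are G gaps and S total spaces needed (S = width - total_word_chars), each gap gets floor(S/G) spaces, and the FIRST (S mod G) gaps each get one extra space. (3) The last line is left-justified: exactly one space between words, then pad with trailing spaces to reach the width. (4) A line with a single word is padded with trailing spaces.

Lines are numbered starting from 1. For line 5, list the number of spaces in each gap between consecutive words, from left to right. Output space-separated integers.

Answer: 3

Derivation:
Line 1: ['soft', 'make'] (min_width=9, slack=3)
Line 2: ['one', 'butter'] (min_width=10, slack=2)
Line 3: ['corn', 'book'] (min_width=9, slack=3)
Line 4: ['python'] (min_width=6, slack=6)
Line 5: ['matrix', 'old'] (min_width=10, slack=2)
Line 6: ['silver'] (min_width=6, slack=6)
Line 7: ['window', 'for'] (min_width=10, slack=2)
Line 8: ['do', 'purple'] (min_width=9, slack=3)
Line 9: ['rectangle'] (min_width=9, slack=3)
Line 10: ['security'] (min_width=8, slack=4)
Line 11: ['tomato'] (min_width=6, slack=6)
Line 12: ['calendar'] (min_width=8, slack=4)
Line 13: ['cherry'] (min_width=6, slack=6)
Line 14: ['kitchen'] (min_width=7, slack=5)
Line 15: ['python', 'cold'] (min_width=11, slack=1)
Line 16: ['by'] (min_width=2, slack=10)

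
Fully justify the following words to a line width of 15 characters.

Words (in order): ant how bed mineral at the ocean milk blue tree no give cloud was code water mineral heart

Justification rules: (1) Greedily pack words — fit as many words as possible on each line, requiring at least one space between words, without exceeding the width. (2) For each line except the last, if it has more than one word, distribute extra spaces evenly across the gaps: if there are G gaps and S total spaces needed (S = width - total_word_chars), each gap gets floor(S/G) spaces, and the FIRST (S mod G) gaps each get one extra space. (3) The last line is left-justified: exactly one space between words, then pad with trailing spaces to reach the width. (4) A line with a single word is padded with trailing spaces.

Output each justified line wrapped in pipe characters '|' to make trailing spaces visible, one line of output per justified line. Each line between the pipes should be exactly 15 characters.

Answer: |ant   how   bed|
|mineral  at the|
|ocean milk blue|
|tree   no  give|
|cloud  was code|
|water   mineral|
|heart          |

Derivation:
Line 1: ['ant', 'how', 'bed'] (min_width=11, slack=4)
Line 2: ['mineral', 'at', 'the'] (min_width=14, slack=1)
Line 3: ['ocean', 'milk', 'blue'] (min_width=15, slack=0)
Line 4: ['tree', 'no', 'give'] (min_width=12, slack=3)
Line 5: ['cloud', 'was', 'code'] (min_width=14, slack=1)
Line 6: ['water', 'mineral'] (min_width=13, slack=2)
Line 7: ['heart'] (min_width=5, slack=10)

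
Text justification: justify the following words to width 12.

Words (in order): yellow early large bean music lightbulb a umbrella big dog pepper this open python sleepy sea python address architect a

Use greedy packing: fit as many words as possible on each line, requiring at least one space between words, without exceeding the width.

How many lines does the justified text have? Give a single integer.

Answer: 12

Derivation:
Line 1: ['yellow', 'early'] (min_width=12, slack=0)
Line 2: ['large', 'bean'] (min_width=10, slack=2)
Line 3: ['music'] (min_width=5, slack=7)
Line 4: ['lightbulb', 'a'] (min_width=11, slack=1)
Line 5: ['umbrella', 'big'] (min_width=12, slack=0)
Line 6: ['dog', 'pepper'] (min_width=10, slack=2)
Line 7: ['this', 'open'] (min_width=9, slack=3)
Line 8: ['python'] (min_width=6, slack=6)
Line 9: ['sleepy', 'sea'] (min_width=10, slack=2)
Line 10: ['python'] (min_width=6, slack=6)
Line 11: ['address'] (min_width=7, slack=5)
Line 12: ['architect', 'a'] (min_width=11, slack=1)
Total lines: 12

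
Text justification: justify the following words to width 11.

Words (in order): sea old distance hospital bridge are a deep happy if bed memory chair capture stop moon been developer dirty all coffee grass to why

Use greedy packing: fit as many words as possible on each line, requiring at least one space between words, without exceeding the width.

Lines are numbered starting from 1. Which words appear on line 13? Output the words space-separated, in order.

Answer: dirty all

Derivation:
Line 1: ['sea', 'old'] (min_width=7, slack=4)
Line 2: ['distance'] (min_width=8, slack=3)
Line 3: ['hospital'] (min_width=8, slack=3)
Line 4: ['bridge', 'are'] (min_width=10, slack=1)
Line 5: ['a', 'deep'] (min_width=6, slack=5)
Line 6: ['happy', 'if'] (min_width=8, slack=3)
Line 7: ['bed', 'memory'] (min_width=10, slack=1)
Line 8: ['chair'] (min_width=5, slack=6)
Line 9: ['capture'] (min_width=7, slack=4)
Line 10: ['stop', 'moon'] (min_width=9, slack=2)
Line 11: ['been'] (min_width=4, slack=7)
Line 12: ['developer'] (min_width=9, slack=2)
Line 13: ['dirty', 'all'] (min_width=9, slack=2)
Line 14: ['coffee'] (min_width=6, slack=5)
Line 15: ['grass', 'to'] (min_width=8, slack=3)
Line 16: ['why'] (min_width=3, slack=8)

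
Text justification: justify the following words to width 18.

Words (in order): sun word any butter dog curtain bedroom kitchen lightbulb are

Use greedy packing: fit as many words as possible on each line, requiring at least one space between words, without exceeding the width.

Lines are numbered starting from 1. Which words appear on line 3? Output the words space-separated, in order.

Answer: bedroom kitchen

Derivation:
Line 1: ['sun', 'word', 'any'] (min_width=12, slack=6)
Line 2: ['butter', 'dog', 'curtain'] (min_width=18, slack=0)
Line 3: ['bedroom', 'kitchen'] (min_width=15, slack=3)
Line 4: ['lightbulb', 'are'] (min_width=13, slack=5)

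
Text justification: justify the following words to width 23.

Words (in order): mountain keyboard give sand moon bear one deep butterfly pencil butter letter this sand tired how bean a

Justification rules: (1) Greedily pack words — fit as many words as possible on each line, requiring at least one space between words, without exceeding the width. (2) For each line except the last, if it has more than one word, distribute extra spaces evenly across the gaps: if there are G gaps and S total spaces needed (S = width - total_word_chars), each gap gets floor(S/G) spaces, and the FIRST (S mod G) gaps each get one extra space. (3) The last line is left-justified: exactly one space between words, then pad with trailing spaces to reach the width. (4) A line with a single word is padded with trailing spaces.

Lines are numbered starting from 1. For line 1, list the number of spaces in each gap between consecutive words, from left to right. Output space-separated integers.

Line 1: ['mountain', 'keyboard', 'give'] (min_width=22, slack=1)
Line 2: ['sand', 'moon', 'bear', 'one', 'deep'] (min_width=23, slack=0)
Line 3: ['butterfly', 'pencil', 'butter'] (min_width=23, slack=0)
Line 4: ['letter', 'this', 'sand', 'tired'] (min_width=22, slack=1)
Line 5: ['how', 'bean', 'a'] (min_width=10, slack=13)

Answer: 2 1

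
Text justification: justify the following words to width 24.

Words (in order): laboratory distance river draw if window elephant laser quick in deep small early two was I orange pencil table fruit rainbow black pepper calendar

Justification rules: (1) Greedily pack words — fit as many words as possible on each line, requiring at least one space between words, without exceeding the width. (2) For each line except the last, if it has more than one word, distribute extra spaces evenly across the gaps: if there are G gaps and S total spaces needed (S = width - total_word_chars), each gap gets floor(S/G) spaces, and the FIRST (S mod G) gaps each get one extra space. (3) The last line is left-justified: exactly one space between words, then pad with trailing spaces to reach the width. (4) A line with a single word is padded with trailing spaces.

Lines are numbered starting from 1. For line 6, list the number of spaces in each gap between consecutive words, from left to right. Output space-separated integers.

Answer: 4 3

Derivation:
Line 1: ['laboratory', 'distance'] (min_width=19, slack=5)
Line 2: ['river', 'draw', 'if', 'window'] (min_width=20, slack=4)
Line 3: ['elephant', 'laser', 'quick', 'in'] (min_width=23, slack=1)
Line 4: ['deep', 'small', 'early', 'two', 'was'] (min_width=24, slack=0)
Line 5: ['I', 'orange', 'pencil', 'table'] (min_width=21, slack=3)
Line 6: ['fruit', 'rainbow', 'black'] (min_width=19, slack=5)
Line 7: ['pepper', 'calendar'] (min_width=15, slack=9)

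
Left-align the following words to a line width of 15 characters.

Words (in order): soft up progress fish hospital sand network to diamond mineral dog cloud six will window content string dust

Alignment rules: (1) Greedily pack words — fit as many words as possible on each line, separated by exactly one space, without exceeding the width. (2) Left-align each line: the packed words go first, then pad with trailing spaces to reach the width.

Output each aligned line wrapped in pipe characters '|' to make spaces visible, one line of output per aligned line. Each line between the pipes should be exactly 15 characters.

Line 1: ['soft', 'up'] (min_width=7, slack=8)
Line 2: ['progress', 'fish'] (min_width=13, slack=2)
Line 3: ['hospital', 'sand'] (min_width=13, slack=2)
Line 4: ['network', 'to'] (min_width=10, slack=5)
Line 5: ['diamond', 'mineral'] (min_width=15, slack=0)
Line 6: ['dog', 'cloud', 'six'] (min_width=13, slack=2)
Line 7: ['will', 'window'] (min_width=11, slack=4)
Line 8: ['content', 'string'] (min_width=14, slack=1)
Line 9: ['dust'] (min_width=4, slack=11)

Answer: |soft up        |
|progress fish  |
|hospital sand  |
|network to     |
|diamond mineral|
|dog cloud six  |
|will window    |
|content string |
|dust           |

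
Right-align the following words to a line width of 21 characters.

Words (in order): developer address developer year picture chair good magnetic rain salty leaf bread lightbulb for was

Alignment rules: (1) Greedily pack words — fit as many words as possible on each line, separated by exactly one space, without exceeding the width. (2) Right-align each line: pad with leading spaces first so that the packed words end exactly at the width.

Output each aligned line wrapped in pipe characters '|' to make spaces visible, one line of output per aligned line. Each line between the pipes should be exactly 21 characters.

Answer: |    developer address|
|       developer year|
|   picture chair good|
|  magnetic rain salty|
| leaf bread lightbulb|
|              for was|

Derivation:
Line 1: ['developer', 'address'] (min_width=17, slack=4)
Line 2: ['developer', 'year'] (min_width=14, slack=7)
Line 3: ['picture', 'chair', 'good'] (min_width=18, slack=3)
Line 4: ['magnetic', 'rain', 'salty'] (min_width=19, slack=2)
Line 5: ['leaf', 'bread', 'lightbulb'] (min_width=20, slack=1)
Line 6: ['for', 'was'] (min_width=7, slack=14)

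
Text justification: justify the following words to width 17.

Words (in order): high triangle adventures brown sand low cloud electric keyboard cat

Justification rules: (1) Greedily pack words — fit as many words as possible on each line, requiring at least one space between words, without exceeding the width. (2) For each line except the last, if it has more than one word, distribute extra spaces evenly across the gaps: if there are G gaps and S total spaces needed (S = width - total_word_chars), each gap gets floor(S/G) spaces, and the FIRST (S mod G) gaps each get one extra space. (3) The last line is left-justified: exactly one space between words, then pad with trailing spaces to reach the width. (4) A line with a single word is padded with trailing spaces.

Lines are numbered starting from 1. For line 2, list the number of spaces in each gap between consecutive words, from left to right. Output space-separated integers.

Answer: 2

Derivation:
Line 1: ['high', 'triangle'] (min_width=13, slack=4)
Line 2: ['adventures', 'brown'] (min_width=16, slack=1)
Line 3: ['sand', 'low', 'cloud'] (min_width=14, slack=3)
Line 4: ['electric', 'keyboard'] (min_width=17, slack=0)
Line 5: ['cat'] (min_width=3, slack=14)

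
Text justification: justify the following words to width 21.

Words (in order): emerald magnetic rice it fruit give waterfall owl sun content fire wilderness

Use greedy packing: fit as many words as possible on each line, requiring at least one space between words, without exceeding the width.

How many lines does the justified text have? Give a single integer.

Line 1: ['emerald', 'magnetic', 'rice'] (min_width=21, slack=0)
Line 2: ['it', 'fruit', 'give'] (min_width=13, slack=8)
Line 3: ['waterfall', 'owl', 'sun'] (min_width=17, slack=4)
Line 4: ['content', 'fire'] (min_width=12, slack=9)
Line 5: ['wilderness'] (min_width=10, slack=11)
Total lines: 5

Answer: 5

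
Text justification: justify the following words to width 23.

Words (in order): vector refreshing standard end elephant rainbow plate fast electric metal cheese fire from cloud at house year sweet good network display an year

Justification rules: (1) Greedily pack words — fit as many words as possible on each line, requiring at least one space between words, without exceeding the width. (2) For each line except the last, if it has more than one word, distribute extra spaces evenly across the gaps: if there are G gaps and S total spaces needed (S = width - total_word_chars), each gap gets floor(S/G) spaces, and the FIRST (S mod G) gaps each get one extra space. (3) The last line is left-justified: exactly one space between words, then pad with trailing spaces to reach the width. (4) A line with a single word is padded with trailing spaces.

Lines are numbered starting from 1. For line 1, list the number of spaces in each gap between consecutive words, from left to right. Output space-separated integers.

Answer: 7

Derivation:
Line 1: ['vector', 'refreshing'] (min_width=17, slack=6)
Line 2: ['standard', 'end', 'elephant'] (min_width=21, slack=2)
Line 3: ['rainbow', 'plate', 'fast'] (min_width=18, slack=5)
Line 4: ['electric', 'metal', 'cheese'] (min_width=21, slack=2)
Line 5: ['fire', 'from', 'cloud', 'at'] (min_width=18, slack=5)
Line 6: ['house', 'year', 'sweet', 'good'] (min_width=21, slack=2)
Line 7: ['network', 'display', 'an', 'year'] (min_width=23, slack=0)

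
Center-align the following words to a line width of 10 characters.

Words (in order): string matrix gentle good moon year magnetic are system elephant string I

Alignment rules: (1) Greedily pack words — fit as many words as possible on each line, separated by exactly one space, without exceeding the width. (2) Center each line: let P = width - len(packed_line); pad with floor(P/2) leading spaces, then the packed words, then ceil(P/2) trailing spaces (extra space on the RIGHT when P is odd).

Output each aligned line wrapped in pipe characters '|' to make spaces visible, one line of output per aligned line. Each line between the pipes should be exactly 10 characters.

Answer: |  string  |
|  matrix  |
|  gentle  |
|good moon |
|   year   |
| magnetic |
|are system|
| elephant |
| string I |

Derivation:
Line 1: ['string'] (min_width=6, slack=4)
Line 2: ['matrix'] (min_width=6, slack=4)
Line 3: ['gentle'] (min_width=6, slack=4)
Line 4: ['good', 'moon'] (min_width=9, slack=1)
Line 5: ['year'] (min_width=4, slack=6)
Line 6: ['magnetic'] (min_width=8, slack=2)
Line 7: ['are', 'system'] (min_width=10, slack=0)
Line 8: ['elephant'] (min_width=8, slack=2)
Line 9: ['string', 'I'] (min_width=8, slack=2)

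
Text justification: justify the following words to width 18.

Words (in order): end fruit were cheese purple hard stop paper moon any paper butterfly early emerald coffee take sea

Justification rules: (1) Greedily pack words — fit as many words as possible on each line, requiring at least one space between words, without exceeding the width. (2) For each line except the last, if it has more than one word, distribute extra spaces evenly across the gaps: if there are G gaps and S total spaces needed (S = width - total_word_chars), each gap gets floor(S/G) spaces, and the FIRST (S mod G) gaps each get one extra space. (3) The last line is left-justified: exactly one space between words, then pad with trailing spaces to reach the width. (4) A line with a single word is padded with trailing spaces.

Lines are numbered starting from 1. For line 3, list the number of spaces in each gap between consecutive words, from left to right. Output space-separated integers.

Answer: 3 2

Derivation:
Line 1: ['end', 'fruit', 'were'] (min_width=14, slack=4)
Line 2: ['cheese', 'purple', 'hard'] (min_width=18, slack=0)
Line 3: ['stop', 'paper', 'moon'] (min_width=15, slack=3)
Line 4: ['any', 'paper'] (min_width=9, slack=9)
Line 5: ['butterfly', 'early'] (min_width=15, slack=3)
Line 6: ['emerald', 'coffee'] (min_width=14, slack=4)
Line 7: ['take', 'sea'] (min_width=8, slack=10)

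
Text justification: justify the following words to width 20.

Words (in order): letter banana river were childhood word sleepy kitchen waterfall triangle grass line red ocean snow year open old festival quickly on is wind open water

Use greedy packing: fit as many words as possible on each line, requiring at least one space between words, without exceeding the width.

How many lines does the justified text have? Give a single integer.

Answer: 8

Derivation:
Line 1: ['letter', 'banana', 'river'] (min_width=19, slack=1)
Line 2: ['were', 'childhood', 'word'] (min_width=19, slack=1)
Line 3: ['sleepy', 'kitchen'] (min_width=14, slack=6)
Line 4: ['waterfall', 'triangle'] (min_width=18, slack=2)
Line 5: ['grass', 'line', 'red', 'ocean'] (min_width=20, slack=0)
Line 6: ['snow', 'year', 'open', 'old'] (min_width=18, slack=2)
Line 7: ['festival', 'quickly', 'on'] (min_width=19, slack=1)
Line 8: ['is', 'wind', 'open', 'water'] (min_width=18, slack=2)
Total lines: 8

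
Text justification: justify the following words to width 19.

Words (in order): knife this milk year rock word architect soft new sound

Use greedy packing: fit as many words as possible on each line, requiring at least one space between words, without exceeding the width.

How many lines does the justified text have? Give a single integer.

Answer: 4

Derivation:
Line 1: ['knife', 'this', 'milk'] (min_width=15, slack=4)
Line 2: ['year', 'rock', 'word'] (min_width=14, slack=5)
Line 3: ['architect', 'soft', 'new'] (min_width=18, slack=1)
Line 4: ['sound'] (min_width=5, slack=14)
Total lines: 4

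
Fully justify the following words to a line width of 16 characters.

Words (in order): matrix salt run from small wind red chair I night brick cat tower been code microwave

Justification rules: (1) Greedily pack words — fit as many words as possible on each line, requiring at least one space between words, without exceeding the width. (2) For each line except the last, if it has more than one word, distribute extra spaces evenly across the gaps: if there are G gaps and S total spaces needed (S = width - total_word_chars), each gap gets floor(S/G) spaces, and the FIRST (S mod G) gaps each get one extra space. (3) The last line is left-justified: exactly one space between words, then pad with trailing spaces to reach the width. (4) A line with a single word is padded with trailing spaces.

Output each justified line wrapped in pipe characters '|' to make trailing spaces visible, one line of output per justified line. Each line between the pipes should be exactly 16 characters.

Line 1: ['matrix', 'salt', 'run'] (min_width=15, slack=1)
Line 2: ['from', 'small', 'wind'] (min_width=15, slack=1)
Line 3: ['red', 'chair', 'I'] (min_width=11, slack=5)
Line 4: ['night', 'brick', 'cat'] (min_width=15, slack=1)
Line 5: ['tower', 'been', 'code'] (min_width=15, slack=1)
Line 6: ['microwave'] (min_width=9, slack=7)

Answer: |matrix  salt run|
|from  small wind|
|red    chair   I|
|night  brick cat|
|tower  been code|
|microwave       |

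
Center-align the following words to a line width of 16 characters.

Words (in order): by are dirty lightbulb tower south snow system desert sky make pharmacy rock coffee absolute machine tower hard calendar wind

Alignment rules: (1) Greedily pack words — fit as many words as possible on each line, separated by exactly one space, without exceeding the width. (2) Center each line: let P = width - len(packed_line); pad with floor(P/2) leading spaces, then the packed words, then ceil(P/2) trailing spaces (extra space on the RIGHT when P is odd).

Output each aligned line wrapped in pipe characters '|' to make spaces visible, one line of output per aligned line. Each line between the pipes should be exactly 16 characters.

Line 1: ['by', 'are', 'dirty'] (min_width=12, slack=4)
Line 2: ['lightbulb', 'tower'] (min_width=15, slack=1)
Line 3: ['south', 'snow'] (min_width=10, slack=6)
Line 4: ['system', 'desert'] (min_width=13, slack=3)
Line 5: ['sky', 'make'] (min_width=8, slack=8)
Line 6: ['pharmacy', 'rock'] (min_width=13, slack=3)
Line 7: ['coffee', 'absolute'] (min_width=15, slack=1)
Line 8: ['machine', 'tower'] (min_width=13, slack=3)
Line 9: ['hard', 'calendar'] (min_width=13, slack=3)
Line 10: ['wind'] (min_width=4, slack=12)

Answer: |  by are dirty  |
|lightbulb tower |
|   south snow   |
| system desert  |
|    sky make    |
| pharmacy rock  |
|coffee absolute |
| machine tower  |
| hard calendar  |
|      wind      |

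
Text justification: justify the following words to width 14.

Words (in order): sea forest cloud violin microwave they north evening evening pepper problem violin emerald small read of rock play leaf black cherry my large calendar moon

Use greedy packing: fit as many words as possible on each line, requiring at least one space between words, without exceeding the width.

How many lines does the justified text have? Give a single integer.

Answer: 12

Derivation:
Line 1: ['sea', 'forest'] (min_width=10, slack=4)
Line 2: ['cloud', 'violin'] (min_width=12, slack=2)
Line 3: ['microwave', 'they'] (min_width=14, slack=0)
Line 4: ['north', 'evening'] (min_width=13, slack=1)
Line 5: ['evening', 'pepper'] (min_width=14, slack=0)
Line 6: ['problem', 'violin'] (min_width=14, slack=0)
Line 7: ['emerald', 'small'] (min_width=13, slack=1)
Line 8: ['read', 'of', 'rock'] (min_width=12, slack=2)
Line 9: ['play', 'leaf'] (min_width=9, slack=5)
Line 10: ['black', 'cherry'] (min_width=12, slack=2)
Line 11: ['my', 'large'] (min_width=8, slack=6)
Line 12: ['calendar', 'moon'] (min_width=13, slack=1)
Total lines: 12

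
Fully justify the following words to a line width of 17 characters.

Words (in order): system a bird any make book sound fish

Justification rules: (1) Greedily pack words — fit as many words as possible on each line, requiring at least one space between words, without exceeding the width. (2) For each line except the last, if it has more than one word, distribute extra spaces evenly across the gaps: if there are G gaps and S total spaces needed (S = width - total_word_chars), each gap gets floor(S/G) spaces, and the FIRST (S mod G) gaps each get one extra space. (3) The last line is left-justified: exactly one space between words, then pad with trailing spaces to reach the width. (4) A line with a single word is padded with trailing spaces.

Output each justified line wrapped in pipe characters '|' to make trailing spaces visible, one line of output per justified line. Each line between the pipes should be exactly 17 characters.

Answer: |system a bird any|
|make  book  sound|
|fish             |

Derivation:
Line 1: ['system', 'a', 'bird', 'any'] (min_width=17, slack=0)
Line 2: ['make', 'book', 'sound'] (min_width=15, slack=2)
Line 3: ['fish'] (min_width=4, slack=13)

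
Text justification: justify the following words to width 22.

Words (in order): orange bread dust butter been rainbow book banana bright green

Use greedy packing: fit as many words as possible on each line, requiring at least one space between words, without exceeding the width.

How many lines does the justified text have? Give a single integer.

Line 1: ['orange', 'bread', 'dust'] (min_width=17, slack=5)
Line 2: ['butter', 'been', 'rainbow'] (min_width=19, slack=3)
Line 3: ['book', 'banana', 'bright'] (min_width=18, slack=4)
Line 4: ['green'] (min_width=5, slack=17)
Total lines: 4

Answer: 4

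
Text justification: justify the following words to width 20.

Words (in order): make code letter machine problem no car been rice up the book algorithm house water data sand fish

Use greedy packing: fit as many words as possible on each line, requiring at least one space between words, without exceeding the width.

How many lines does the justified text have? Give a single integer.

Answer: 5

Derivation:
Line 1: ['make', 'code', 'letter'] (min_width=16, slack=4)
Line 2: ['machine', 'problem', 'no'] (min_width=18, slack=2)
Line 3: ['car', 'been', 'rice', 'up', 'the'] (min_width=20, slack=0)
Line 4: ['book', 'algorithm', 'house'] (min_width=20, slack=0)
Line 5: ['water', 'data', 'sand', 'fish'] (min_width=20, slack=0)
Total lines: 5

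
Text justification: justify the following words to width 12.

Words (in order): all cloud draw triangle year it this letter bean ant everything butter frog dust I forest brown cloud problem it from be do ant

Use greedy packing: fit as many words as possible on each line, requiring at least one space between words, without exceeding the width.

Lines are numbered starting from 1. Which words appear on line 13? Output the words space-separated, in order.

Line 1: ['all', 'cloud'] (min_width=9, slack=3)
Line 2: ['draw'] (min_width=4, slack=8)
Line 3: ['triangle'] (min_width=8, slack=4)
Line 4: ['year', 'it', 'this'] (min_width=12, slack=0)
Line 5: ['letter', 'bean'] (min_width=11, slack=1)
Line 6: ['ant'] (min_width=3, slack=9)
Line 7: ['everything'] (min_width=10, slack=2)
Line 8: ['butter', 'frog'] (min_width=11, slack=1)
Line 9: ['dust', 'I'] (min_width=6, slack=6)
Line 10: ['forest', 'brown'] (min_width=12, slack=0)
Line 11: ['cloud'] (min_width=5, slack=7)
Line 12: ['problem', 'it'] (min_width=10, slack=2)
Line 13: ['from', 'be', 'do'] (min_width=10, slack=2)
Line 14: ['ant'] (min_width=3, slack=9)

Answer: from be do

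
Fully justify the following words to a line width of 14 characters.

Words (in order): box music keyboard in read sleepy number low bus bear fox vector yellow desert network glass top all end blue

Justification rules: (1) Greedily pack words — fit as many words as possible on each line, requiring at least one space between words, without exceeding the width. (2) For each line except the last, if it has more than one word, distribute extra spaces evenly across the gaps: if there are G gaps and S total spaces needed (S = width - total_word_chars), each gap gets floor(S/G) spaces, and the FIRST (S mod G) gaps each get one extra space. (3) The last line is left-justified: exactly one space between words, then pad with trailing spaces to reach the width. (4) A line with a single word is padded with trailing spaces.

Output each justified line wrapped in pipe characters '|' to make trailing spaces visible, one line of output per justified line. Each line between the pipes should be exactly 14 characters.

Line 1: ['box', 'music'] (min_width=9, slack=5)
Line 2: ['keyboard', 'in'] (min_width=11, slack=3)
Line 3: ['read', 'sleepy'] (min_width=11, slack=3)
Line 4: ['number', 'low', 'bus'] (min_width=14, slack=0)
Line 5: ['bear', 'fox'] (min_width=8, slack=6)
Line 6: ['vector', 'yellow'] (min_width=13, slack=1)
Line 7: ['desert', 'network'] (min_width=14, slack=0)
Line 8: ['glass', 'top', 'all'] (min_width=13, slack=1)
Line 9: ['end', 'blue'] (min_width=8, slack=6)

Answer: |box      music|
|keyboard    in|
|read    sleepy|
|number low bus|
|bear       fox|
|vector  yellow|
|desert network|
|glass  top all|
|end blue      |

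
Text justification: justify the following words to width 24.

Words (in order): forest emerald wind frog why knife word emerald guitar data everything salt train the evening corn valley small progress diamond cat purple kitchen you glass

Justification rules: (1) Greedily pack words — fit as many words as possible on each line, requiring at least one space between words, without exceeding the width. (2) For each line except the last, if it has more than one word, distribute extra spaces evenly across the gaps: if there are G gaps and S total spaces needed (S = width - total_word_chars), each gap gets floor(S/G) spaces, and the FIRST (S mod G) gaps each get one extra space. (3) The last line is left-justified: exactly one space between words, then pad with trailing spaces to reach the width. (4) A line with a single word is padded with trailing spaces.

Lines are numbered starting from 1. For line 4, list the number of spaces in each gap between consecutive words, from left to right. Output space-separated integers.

Line 1: ['forest', 'emerald', 'wind', 'frog'] (min_width=24, slack=0)
Line 2: ['why', 'knife', 'word', 'emerald'] (min_width=22, slack=2)
Line 3: ['guitar', 'data', 'everything'] (min_width=22, slack=2)
Line 4: ['salt', 'train', 'the', 'evening'] (min_width=22, slack=2)
Line 5: ['corn', 'valley', 'small'] (min_width=17, slack=7)
Line 6: ['progress', 'diamond', 'cat'] (min_width=20, slack=4)
Line 7: ['purple', 'kitchen', 'you', 'glass'] (min_width=24, slack=0)

Answer: 2 2 1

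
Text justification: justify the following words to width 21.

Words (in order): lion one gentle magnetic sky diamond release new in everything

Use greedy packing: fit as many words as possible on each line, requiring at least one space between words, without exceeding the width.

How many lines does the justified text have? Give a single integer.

Line 1: ['lion', 'one', 'gentle'] (min_width=15, slack=6)
Line 2: ['magnetic', 'sky', 'diamond'] (min_width=20, slack=1)
Line 3: ['release', 'new', 'in'] (min_width=14, slack=7)
Line 4: ['everything'] (min_width=10, slack=11)
Total lines: 4

Answer: 4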